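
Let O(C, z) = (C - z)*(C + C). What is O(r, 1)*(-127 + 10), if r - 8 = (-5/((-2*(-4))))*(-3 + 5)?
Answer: -72657/8 ≈ -9082.1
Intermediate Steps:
r = 27/4 (r = 8 + (-5/((-2*(-4))))*(-3 + 5) = 8 - 5/8*2 = 8 - 5/4 = 27/4 ≈ 6.7500)
O(C, z) = 2*C*(C - z) (O(C, z) = (C - z)*(2*C) = 2*C*(C - z))
O(r, 1)*(-127 + 10) = (2*(27/4)*(27/4 - 1*1))*(-127 + 10) = (2*(27/4)*(27/4 - 1))*(-117) = (2*(27/4)*(23/4))*(-117) = (621/8)*(-117) = -72657/8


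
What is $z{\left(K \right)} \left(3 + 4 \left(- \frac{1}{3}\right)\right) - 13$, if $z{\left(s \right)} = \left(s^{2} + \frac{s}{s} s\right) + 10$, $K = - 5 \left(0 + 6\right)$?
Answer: $\frac{4361}{3} \approx 1453.7$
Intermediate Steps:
$K = -30$ ($K = \left(-5\right) 6 = -30$)
$z{\left(s \right)} = 10 + s + s^{2}$ ($z{\left(s \right)} = \left(s^{2} + 1 s\right) + 10 = \left(s^{2} + s\right) + 10 = \left(s + s^{2}\right) + 10 = 10 + s + s^{2}$)
$z{\left(K \right)} \left(3 + 4 \left(- \frac{1}{3}\right)\right) - 13 = \left(10 - 30 + \left(-30\right)^{2}\right) \left(3 + 4 \left(- \frac{1}{3}\right)\right) - 13 = \left(10 - 30 + 900\right) \left(3 + 4 \left(\left(-1\right) \frac{1}{3}\right)\right) - 13 = 880 \left(3 + 4 \left(- \frac{1}{3}\right)\right) - 13 = 880 \left(3 - \frac{4}{3}\right) - 13 = 880 \cdot \frac{5}{3} - 13 = \frac{4400}{3} - 13 = \frac{4361}{3}$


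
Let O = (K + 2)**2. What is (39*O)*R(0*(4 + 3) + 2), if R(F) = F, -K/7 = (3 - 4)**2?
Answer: 1950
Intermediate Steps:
K = -7 (K = -7*(3 - 4)**2 = -7*(-1)**2 = -7*1 = -7)
O = 25 (O = (-7 + 2)**2 = (-5)**2 = 25)
(39*O)*R(0*(4 + 3) + 2) = (39*25)*(0*(4 + 3) + 2) = 975*(0*7 + 2) = 975*(0 + 2) = 975*2 = 1950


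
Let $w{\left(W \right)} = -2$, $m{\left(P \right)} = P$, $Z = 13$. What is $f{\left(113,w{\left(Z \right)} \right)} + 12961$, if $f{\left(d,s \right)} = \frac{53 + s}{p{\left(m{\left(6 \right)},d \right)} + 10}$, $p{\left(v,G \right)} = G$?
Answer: $\frac{531418}{41} \approx 12961.0$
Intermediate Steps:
$f{\left(d,s \right)} = \frac{53 + s}{10 + d}$ ($f{\left(d,s \right)} = \frac{53 + s}{d + 10} = \frac{53 + s}{10 + d}$)
$f{\left(113,w{\left(Z \right)} \right)} + 12961 = \frac{53 - 2}{10 + 113} + 12961 = \frac{1}{123} \cdot 51 + 12961 = \frac{17}{41} + 12961 = \frac{531418}{41}$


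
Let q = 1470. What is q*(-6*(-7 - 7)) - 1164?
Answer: 122316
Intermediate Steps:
q*(-6*(-7 - 7)) - 1164 = 1470*(-6*(-7 - 7)) - 1164 = 1470*(-6*(-14)) - 1164 = 1470*84 - 1164 = 123480 - 1164 = 122316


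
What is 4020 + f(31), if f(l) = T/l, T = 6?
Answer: 124626/31 ≈ 4020.2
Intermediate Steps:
f(l) = 6/l
4020 + f(31) = 4020 + 6/31 = 124626/31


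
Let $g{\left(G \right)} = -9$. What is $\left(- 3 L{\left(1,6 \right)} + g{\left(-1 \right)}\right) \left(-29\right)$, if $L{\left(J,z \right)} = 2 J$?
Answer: $435$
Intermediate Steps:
$\left(- 3 L{\left(1,6 \right)} + g{\left(-1 \right)}\right) \left(-29\right) = \left(- 3 \cdot 2 \cdot 1 - 9\right) \left(-29\right) = \left(\left(-3\right) 2 - 9\right) \left(-29\right) = \left(-6 - 9\right) \left(-29\right) = \left(-15\right) \left(-29\right) = 435$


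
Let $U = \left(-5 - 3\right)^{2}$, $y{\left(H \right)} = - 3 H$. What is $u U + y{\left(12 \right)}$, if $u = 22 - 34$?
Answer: $-804$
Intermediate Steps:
$u = -12$ ($u = 22 - 34 = -12$)
$U = 64$ ($U = \left(-8\right)^{2} = 64$)
$u U + y{\left(12 \right)} = \left(-12\right) 64 - 36 = -768 - 36 = -804$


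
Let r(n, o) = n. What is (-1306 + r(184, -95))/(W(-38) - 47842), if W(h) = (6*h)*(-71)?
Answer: 33/931 ≈ 0.035446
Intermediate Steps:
W(h) = -426*h
(-1306 + r(184, -95))/(W(-38) - 47842) = (-1306 + 184)/(-426*(-38) - 47842) = -1122/(16188 - 47842) = -1122/(-31654) = -1122*(-1/31654) = 33/931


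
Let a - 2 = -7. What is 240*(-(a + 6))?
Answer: -240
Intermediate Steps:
a = -5 (a = 2 - 7 = -5)
240*(-(a + 6)) = 240*(-(-5 + 6)) = 240*(-1*1) = 240*(-1) = -240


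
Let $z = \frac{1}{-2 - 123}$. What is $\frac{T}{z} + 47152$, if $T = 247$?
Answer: $16277$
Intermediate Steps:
$z = - \frac{1}{125}$ ($z = \frac{1}{-125} = - \frac{1}{125} \approx -0.008$)
$\frac{T}{z} + 47152 = \frac{1}{- \frac{1}{125}} \cdot 247 + 47152 = \left(-125\right) 247 + 47152 = -30875 + 47152 = 16277$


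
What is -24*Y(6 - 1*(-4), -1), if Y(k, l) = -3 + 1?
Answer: 48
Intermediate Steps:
Y(k, l) = -2
-24*Y(6 - 1*(-4), -1) = -24*(-2) = 48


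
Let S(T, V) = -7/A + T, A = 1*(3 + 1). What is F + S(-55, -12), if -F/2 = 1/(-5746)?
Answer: -652167/11492 ≈ -56.750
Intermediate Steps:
A = 4 (A = 1*4 = 4)
F = 1/2873 (F = -2/(-5746) = -2*(-1/5746) = 1/2873 ≈ 0.00034807)
S(T, V) = -7/4 + T
F + S(-55, -12) = 1/2873 + (-7/4 - 55) = 1/2873 - 227/4 = -652167/11492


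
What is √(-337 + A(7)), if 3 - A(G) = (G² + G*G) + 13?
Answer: I*√445 ≈ 21.095*I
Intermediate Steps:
A(G) = -10 - 2*G² (A(G) = 3 - ((G² + G*G) + 13) = 3 - ((G² + G²) + 13) = 3 - (2*G² + 13) = 3 - (13 + 2*G²) = 3 + (-13 - 2*G²) = -10 - 2*G²)
√(-337 + A(7)) = √(-337 + (-10 - 2*7²)) = √(-337 + (-10 - 2*49)) = √(-337 + (-10 - 98)) = √(-337 - 108) = √(-445) = I*√445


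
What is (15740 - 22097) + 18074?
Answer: 11717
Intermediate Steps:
(15740 - 22097) + 18074 = -6357 + 18074 = 11717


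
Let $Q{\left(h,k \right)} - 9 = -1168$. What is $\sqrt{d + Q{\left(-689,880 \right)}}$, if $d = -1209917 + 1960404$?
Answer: $4 \sqrt{46833} \approx 865.64$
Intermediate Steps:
$d = 750487$
$Q{\left(h,k \right)} = -1159$ ($Q{\left(h,k \right)} = 9 - 1168 = -1159$)
$\sqrt{d + Q{\left(-689,880 \right)}} = \sqrt{750487 - 1159} = \sqrt{749328} = 4 \sqrt{46833}$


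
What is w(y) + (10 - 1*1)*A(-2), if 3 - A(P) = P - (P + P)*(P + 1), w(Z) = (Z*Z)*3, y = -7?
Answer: 228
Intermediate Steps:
w(Z) = 3*Z² (w(Z) = Z²*3 = 3*Z²)
A(P) = 3 - P + 2*P*(1 + P) (A(P) = 3 - (P - (P + P)*(P + 1)) = 3 - (P - 2*P*(1 + P)) = 3 + (-P + 2*P*(1 + P)) = 3 - P + 2*P*(1 + P))
w(y) + (10 - 1*1)*A(-2) = 3*(-7)² + (10 - 1*1)*(3 - 2 + 2*(-2)²) = 3*49 + (10 - 1)*(3 - 2 + 2*4) = 147 + 9*(3 - 2 + 8) = 147 + 9*9 = 147 + 81 = 228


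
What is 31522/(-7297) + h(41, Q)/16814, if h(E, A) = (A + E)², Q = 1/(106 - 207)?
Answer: -2640786805654/625789311679 ≈ -4.2199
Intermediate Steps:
Q = -1/101 (Q = 1/(-101) = -1/101 ≈ -0.0099010)
31522/(-7297) + h(41, Q)/16814 = 31522/(-7297) + (-1/101 + 41)²/16814 = 31522*(-1/7297) + (4140/101)²*(1/16814) = -31522/7297 + (17139600/10201)*(1/16814) = -31522/7297 + 8569800/85759807 = -2640786805654/625789311679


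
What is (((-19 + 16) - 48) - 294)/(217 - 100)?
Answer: -115/39 ≈ -2.9487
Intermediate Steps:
(((-19 + 16) - 48) - 294)/(217 - 100) = ((-3 - 48) - 294)/117 = (-51 - 294)*(1/117) = -345*1/117 = -115/39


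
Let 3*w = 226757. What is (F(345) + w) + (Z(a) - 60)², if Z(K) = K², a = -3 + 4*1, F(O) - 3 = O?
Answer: 238244/3 ≈ 79415.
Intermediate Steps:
w = 226757/3 (w = (⅓)*226757 = 226757/3 ≈ 75586.)
F(O) = 3 + O
a = 1 (a = -3 + 4 = 1)
(F(345) + w) + (Z(a) - 60)² = ((3 + 345) + 226757/3) + (1² - 60)² = (348 + 226757/3) + (1 - 60)² = 227801/3 + (-59)² = 227801/3 + 3481 = 238244/3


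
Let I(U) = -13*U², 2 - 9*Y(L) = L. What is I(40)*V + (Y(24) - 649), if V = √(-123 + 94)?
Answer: -5863/9 - 20800*I*√29 ≈ -651.44 - 1.1201e+5*I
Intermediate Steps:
Y(L) = 2/9 - L/9
V = I*√29 (V = √(-29) = I*√29 ≈ 5.3852*I)
I(40)*V + (Y(24) - 649) = (-13*40²)*(I*√29) + ((2/9 - ⅑*24) - 649) = (-13*1600)*(I*√29) + ((2/9 - 8/3) - 649) = -20800*I*√29 + (-22/9 - 649) = -20800*I*√29 - 5863/9 = -5863/9 - 20800*I*√29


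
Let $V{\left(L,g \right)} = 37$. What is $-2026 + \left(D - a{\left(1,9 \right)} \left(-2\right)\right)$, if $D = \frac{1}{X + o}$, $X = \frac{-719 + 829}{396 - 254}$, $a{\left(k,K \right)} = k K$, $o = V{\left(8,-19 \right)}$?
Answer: $- \frac{5385385}{2682} \approx -2008.0$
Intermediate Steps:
$o = 37$
$a{\left(k,K \right)} = K k$
$X = \frac{55}{71}$ ($X = \frac{110}{142} = 110 \cdot \frac{1}{142} = \frac{55}{71} \approx 0.77465$)
$D = \frac{71}{2682}$ ($D = \frac{1}{\frac{55}{71} + 37} = \frac{1}{\frac{2682}{71}} = \frac{71}{2682} \approx 0.026473$)
$-2026 + \left(D - a{\left(1,9 \right)} \left(-2\right)\right) = -2026 - \left(- \frac{71}{2682} + 9 \cdot 1 \left(-2\right)\right) = -2026 - \left(- \frac{71}{2682} + 9 \left(-2\right)\right) = -2026 + \left(\frac{71}{2682} - -18\right) = -2026 + \left(\frac{71}{2682} + 18\right) = -2026 + \frac{48347}{2682} = - \frac{5385385}{2682}$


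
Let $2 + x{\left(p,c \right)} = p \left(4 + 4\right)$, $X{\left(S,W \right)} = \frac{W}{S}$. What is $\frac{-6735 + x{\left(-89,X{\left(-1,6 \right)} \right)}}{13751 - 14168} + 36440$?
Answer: $\frac{5067643}{139} \approx 36458.0$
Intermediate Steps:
$x{\left(p,c \right)} = -2 + 8 p$ ($x{\left(p,c \right)} = -2 + p \left(4 + 4\right) = -2 + p 8 = -2 + 8 p$)
$\frac{-6735 + x{\left(-89,X{\left(-1,6 \right)} \right)}}{13751 - 14168} + 36440 = \frac{-6735 + \left(-2 + 8 \left(-89\right)\right)}{13751 - 14168} + 36440 = \frac{-6735 - 714}{-417} + 36440 = \left(-6735 - 714\right) \left(- \frac{1}{417}\right) + 36440 = \left(-7449\right) \left(- \frac{1}{417}\right) + 36440 = \frac{2483}{139} + 36440 = \frac{5067643}{139}$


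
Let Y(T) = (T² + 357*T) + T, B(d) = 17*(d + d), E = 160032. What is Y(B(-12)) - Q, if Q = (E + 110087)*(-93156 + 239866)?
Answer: -39629138090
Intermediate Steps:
B(d) = 34*d (B(d) = 17*(2*d) = 34*d)
Q = 39629158490 (Q = (160032 + 110087)*(-93156 + 239866) = 270119*146710 = 39629158490)
Y(T) = T² + 358*T
Y(B(-12)) - Q = (34*(-12))*(358 + 34*(-12)) - 1*39629158490 = -408*(358 - 408) - 39629158490 = -408*(-50) - 39629158490 = 20400 - 39629158490 = -39629138090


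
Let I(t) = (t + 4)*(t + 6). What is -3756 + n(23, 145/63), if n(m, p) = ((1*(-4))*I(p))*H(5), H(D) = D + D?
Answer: -23212804/3969 ≈ -5848.5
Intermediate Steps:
I(t) = (4 + t)*(6 + t)
H(D) = 2*D
n(m, p) = -960 - 400*p - 40*p² (n(m, p) = ((1*(-4))*(24 + p² + 10*p))*(2*5) = -4*(24 + p² + 10*p)*10 = (-96 - 40*p - 4*p²)*10 = -960 - 400*p - 40*p²)
-3756 + n(23, 145/63) = -3756 + (-960 - 58000/63 - 40*(145/63)²) = -3756 + (-960 - 58000/63 - 40*(145*(1/63))²) = -3756 + (-960 - 400*145/63 - 40*(145/63)²) = -3756 + (-960 - 58000/63 - 40*21025/3969) = -3756 + (-960 - 58000/63 - 841000/3969) = -3756 - 8305240/3969 = -23212804/3969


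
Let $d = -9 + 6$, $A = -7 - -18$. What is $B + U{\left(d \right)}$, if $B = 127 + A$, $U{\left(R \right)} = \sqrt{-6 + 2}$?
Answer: $138 + 2 i \approx 138.0 + 2.0 i$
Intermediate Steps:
$A = 11$ ($A = -7 + 18 = 11$)
$d = -3$
$U{\left(R \right)} = 2 i$ ($U{\left(R \right)} = \sqrt{-4} = 2 i$)
$B = 138$ ($B = 127 + 11 = 138$)
$B + U{\left(d \right)} = 138 + 2 i$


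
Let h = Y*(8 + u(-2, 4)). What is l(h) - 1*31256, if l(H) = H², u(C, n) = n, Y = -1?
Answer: -31112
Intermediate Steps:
h = -12 (h = -(8 + 4) = -1*12 = -12)
l(h) - 1*31256 = (-12)² - 1*31256 = 144 - 31256 = -31112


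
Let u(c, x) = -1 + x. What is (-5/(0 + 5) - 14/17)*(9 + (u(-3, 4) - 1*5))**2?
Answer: -1519/17 ≈ -89.353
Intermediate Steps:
(-5/(0 + 5) - 14/17)*(9 + (u(-3, 4) - 1*5))**2 = (-5/(0 + 5) - 14/17)*(9 + ((-1 + 4) - 1*5))**2 = (-5/5 - 14*1/17)*(9 + (3 - 5))**2 = (-5*1/5 - 14/17)*(9 - 2)**2 = (-1 - 14/17)*7**2 = -31/17*49 = -1519/17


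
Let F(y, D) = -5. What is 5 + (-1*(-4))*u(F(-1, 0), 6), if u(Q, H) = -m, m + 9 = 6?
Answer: 17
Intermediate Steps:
m = -3 (m = -9 + 6 = -3)
u(Q, H) = 3 (u(Q, H) = -1*(-3) = 3)
5 + (-1*(-4))*u(F(-1, 0), 6) = 5 - 1*(-4)*3 = 5 + 4*3 = 5 + 12 = 17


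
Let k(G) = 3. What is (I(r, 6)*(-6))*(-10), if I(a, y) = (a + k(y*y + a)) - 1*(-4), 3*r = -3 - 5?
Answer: 260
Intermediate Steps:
r = -8/3 (r = (-3 - 5)/3 = (⅓)*(-8) = -8/3 ≈ -2.6667)
I(a, y) = 7 + a (I(a, y) = (a + 3) - 1*(-4) = (3 + a) + 4 = 7 + a)
(I(r, 6)*(-6))*(-10) = ((7 - 8/3)*(-6))*(-10) = ((13/3)*(-6))*(-10) = -26*(-10) = 260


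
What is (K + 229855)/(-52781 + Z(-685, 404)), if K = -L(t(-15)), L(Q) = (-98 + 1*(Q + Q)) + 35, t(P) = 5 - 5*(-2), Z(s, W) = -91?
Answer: -28736/6609 ≈ -4.3480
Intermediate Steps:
t(P) = 15 (t(P) = 5 + 10 = 15)
L(Q) = -63 + 2*Q (L(Q) = (-98 + 1*(2*Q)) + 35 = (-98 + 2*Q) + 35 = -63 + 2*Q)
K = 33 (K = -(-63 + 2*15) = -(-63 + 30) = -1*(-33) = 33)
(K + 229855)/(-52781 + Z(-685, 404)) = (33 + 229855)/(-52781 - 91) = 229888/(-52872) = 229888*(-1/52872) = -28736/6609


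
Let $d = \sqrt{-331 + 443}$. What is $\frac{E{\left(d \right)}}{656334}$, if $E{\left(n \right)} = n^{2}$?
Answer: $\frac{8}{46881} \approx 0.00017064$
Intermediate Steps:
$d = 4 \sqrt{7}$ ($d = \sqrt{112} = 4 \sqrt{7} \approx 10.583$)
$\frac{E{\left(d \right)}}{656334} = \frac{\left(4 \sqrt{7}\right)^{2}}{656334} = 112 \cdot \frac{1}{656334} = \frac{8}{46881}$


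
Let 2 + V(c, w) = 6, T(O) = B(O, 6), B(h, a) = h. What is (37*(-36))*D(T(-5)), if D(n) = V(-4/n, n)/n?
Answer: 5328/5 ≈ 1065.6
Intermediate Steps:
T(O) = O
V(c, w) = 4 (V(c, w) = -2 + 6 = 4)
D(n) = 4/n
(37*(-36))*D(T(-5)) = (37*(-36))*(4/(-5)) = -5328*(-1)/5 = -1332*(-4/5) = 5328/5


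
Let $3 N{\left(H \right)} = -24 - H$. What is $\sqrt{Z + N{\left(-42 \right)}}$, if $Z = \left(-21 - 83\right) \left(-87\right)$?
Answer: $3 \sqrt{1006} \approx 95.152$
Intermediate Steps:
$N{\left(H \right)} = -8 - \frac{H}{3}$ ($N{\left(H \right)} = \frac{-24 - H}{3} = -8 - \frac{H}{3}$)
$Z = 9048$ ($Z = \left(-104\right) \left(-87\right) = 9048$)
$\sqrt{Z + N{\left(-42 \right)}} = \sqrt{9048 - -6} = \sqrt{9048 + \left(-8 + 14\right)} = \sqrt{9048 + 6} = \sqrt{9054} = 3 \sqrt{1006}$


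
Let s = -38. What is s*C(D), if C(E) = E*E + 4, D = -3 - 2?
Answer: -1102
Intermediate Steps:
D = -5
C(E) = 4 + E**2 (C(E) = E**2 + 4 = 4 + E**2)
s*C(D) = -38*(4 + (-5)**2) = -38*(4 + 25) = -38*29 = -1102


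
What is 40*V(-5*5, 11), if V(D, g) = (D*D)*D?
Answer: -625000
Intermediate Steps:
V(D, g) = D**3 (V(D, g) = D**2*D = D**3)
40*V(-5*5, 11) = 40*(-5*5)**3 = 40*(-25)**3 = 40*(-15625) = -625000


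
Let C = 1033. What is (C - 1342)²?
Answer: 95481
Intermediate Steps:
(C - 1342)² = (1033 - 1342)² = (-309)² = 95481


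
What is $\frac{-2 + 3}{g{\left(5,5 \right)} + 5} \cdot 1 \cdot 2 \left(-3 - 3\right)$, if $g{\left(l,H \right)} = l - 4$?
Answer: $-2$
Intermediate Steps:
$g{\left(l,H \right)} = -4 + l$
$\frac{-2 + 3}{g{\left(5,5 \right)} + 5} \cdot 1 \cdot 2 \left(-3 - 3\right) = \frac{-2 + 3}{\left(-4 + 5\right) + 5} \cdot 1 \cdot 2 \left(-3 - 3\right) = 1 \frac{1}{1 + 5} \cdot 1 \cdot 2 \left(-6\right) = 1 \cdot \frac{1}{6} \cdot 1 \left(-12\right) = \frac{1}{6} \cdot 1 \left(-12\right) = \frac{1}{6} \left(-12\right) = -2$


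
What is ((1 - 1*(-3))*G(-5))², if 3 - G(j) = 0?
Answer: 144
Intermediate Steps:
G(j) = 3 (G(j) = 3 - 1*0 = 3 + 0 = 3)
((1 - 1*(-3))*G(-5))² = ((1 - 1*(-3))*3)² = ((1 + 3)*3)² = (4*3)² = 12² = 144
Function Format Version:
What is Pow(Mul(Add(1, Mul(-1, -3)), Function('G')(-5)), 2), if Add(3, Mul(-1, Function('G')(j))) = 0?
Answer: 144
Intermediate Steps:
Function('G')(j) = 3 (Function('G')(j) = Add(3, Mul(-1, 0)) = Add(3, 0) = 3)
Pow(Mul(Add(1, Mul(-1, -3)), Function('G')(-5)), 2) = Pow(Mul(Add(1, Mul(-1, -3)), 3), 2) = Pow(Mul(Add(1, 3), 3), 2) = Pow(Mul(4, 3), 2) = Pow(12, 2) = 144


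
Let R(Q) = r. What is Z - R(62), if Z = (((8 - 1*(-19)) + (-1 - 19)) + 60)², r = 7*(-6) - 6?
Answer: 4537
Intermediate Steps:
r = -48 (r = -42 - 6 = -48)
R(Q) = -48
Z = 4489 (Z = (((8 + 19) - 20) + 60)² = ((27 - 20) + 60)² = (7 + 60)² = 67² = 4489)
Z - R(62) = 4489 - 1*(-48) = 4489 + 48 = 4537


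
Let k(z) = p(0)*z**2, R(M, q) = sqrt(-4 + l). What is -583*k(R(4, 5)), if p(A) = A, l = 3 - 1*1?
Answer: 0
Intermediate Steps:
l = 2 (l = 3 - 1 = 2)
R(M, q) = I*sqrt(2) (R(M, q) = sqrt(-4 + 2) = sqrt(-2) = I*sqrt(2))
k(z) = 0 (k(z) = 0*z**2 = 0)
-583*k(R(4, 5)) = -583*0 = 0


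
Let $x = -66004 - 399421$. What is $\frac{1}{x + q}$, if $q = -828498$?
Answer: $- \frac{1}{1293923} \approx -7.7284 \cdot 10^{-7}$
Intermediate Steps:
$x = -465425$ ($x = -66004 - 399421 = -465425$)
$\frac{1}{x + q} = \frac{1}{-465425 - 828498} = \frac{1}{-1293923} = - \frac{1}{1293923}$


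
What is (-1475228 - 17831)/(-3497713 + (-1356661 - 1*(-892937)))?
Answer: 1493059/3961437 ≈ 0.37690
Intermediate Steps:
(-1475228 - 17831)/(-3497713 + (-1356661 - 1*(-892937))) = -1493059/(-3497713 + (-1356661 + 892937)) = -1493059/(-3497713 - 463724) = -1493059/(-3961437) = -1493059*(-1/3961437) = 1493059/3961437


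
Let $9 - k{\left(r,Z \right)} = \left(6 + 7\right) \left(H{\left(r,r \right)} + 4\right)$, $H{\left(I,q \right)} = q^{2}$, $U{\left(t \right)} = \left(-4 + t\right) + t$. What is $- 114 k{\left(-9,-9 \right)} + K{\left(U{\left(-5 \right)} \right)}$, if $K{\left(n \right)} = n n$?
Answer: $125140$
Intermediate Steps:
$U{\left(t \right)} = -4 + 2 t$
$K{\left(n \right)} = n^{2}$
$k{\left(r,Z \right)} = -43 - 13 r^{2}$ ($k{\left(r,Z \right)} = 9 - \left(6 + 7\right) \left(r^{2} + 4\right) = 9 - 13 \left(4 + r^{2}\right) = 9 - \left(52 + 13 r^{2}\right) = -43 - 13 r^{2}$)
$- 114 k{\left(-9,-9 \right)} + K{\left(U{\left(-5 \right)} \right)} = - 114 \left(-43 - 13 \left(-9\right)^{2}\right) + \left(-4 + 2 \left(-5\right)\right)^{2} = - 114 \left(-43 - 1053\right) + \left(-4 - 10\right)^{2} = - 114 \left(-43 - 1053\right) + \left(-14\right)^{2} = \left(-114\right) \left(-1096\right) + 196 = 124944 + 196 = 125140$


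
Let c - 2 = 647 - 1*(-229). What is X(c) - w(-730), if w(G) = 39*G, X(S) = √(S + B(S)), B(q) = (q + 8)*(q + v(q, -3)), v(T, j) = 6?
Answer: 28470 + √784102 ≈ 29356.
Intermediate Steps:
c = 878 (c = 2 + (647 - 1*(-229)) = 2 + (647 + 229) = 2 + 876 = 878)
B(q) = (6 + q)*(8 + q) (B(q) = (q + 8)*(q + 6) = (8 + q)*(6 + q) = (6 + q)*(8 + q))
X(S) = √(48 + S² + 15*S) (X(S) = √(S + (48 + S² + 14*S)) = √(48 + S² + 15*S))
X(c) - w(-730) = √(48 + 878² + 15*878) - 39*(-730) = √(48 + 770884 + 13170) - 1*(-28470) = √784102 + 28470 = 28470 + √784102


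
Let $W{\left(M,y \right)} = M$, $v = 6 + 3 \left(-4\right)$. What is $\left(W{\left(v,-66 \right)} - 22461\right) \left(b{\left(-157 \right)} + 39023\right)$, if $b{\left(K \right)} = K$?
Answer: $-873202422$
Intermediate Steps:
$v = -6$ ($v = 6 - 12 = -6$)
$\left(W{\left(v,-66 \right)} - 22461\right) \left(b{\left(-157 \right)} + 39023\right) = \left(-6 - 22461\right) \left(-157 + 39023\right) = \left(-22467\right) 38866 = -873202422$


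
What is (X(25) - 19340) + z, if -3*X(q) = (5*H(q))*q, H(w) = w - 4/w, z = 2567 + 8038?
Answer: -9770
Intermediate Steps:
z = 10605
X(q) = -q*(-20/q + 5*q)/3 (X(q) = -5*(q - 4/q)*q/3 = -(-20/q + 5*q)*q/3 = -q*(-20/q + 5*q)/3)
(X(25) - 19340) + z = ((20/3 - 5/3*25²) - 19340) + 10605 = ((20/3 - 5/3*625) - 19340) + 10605 = ((20/3 - 3125/3) - 19340) + 10605 = (-1035 - 19340) + 10605 = -20375 + 10605 = -9770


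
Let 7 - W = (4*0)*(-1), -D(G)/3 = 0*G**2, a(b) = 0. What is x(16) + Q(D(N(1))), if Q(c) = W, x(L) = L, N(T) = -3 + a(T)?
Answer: 23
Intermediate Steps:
N(T) = -3 (N(T) = -3 + 0 = -3)
D(G) = 0 (D(G) = -0*G**2 = -3*0 = 0)
W = 7 (W = 7 - 4*0*(-1) = 7 - 0*(-1) = 7 - 1*0 = 7 + 0 = 7)
Q(c) = 7
x(16) + Q(D(N(1))) = 16 + 7 = 23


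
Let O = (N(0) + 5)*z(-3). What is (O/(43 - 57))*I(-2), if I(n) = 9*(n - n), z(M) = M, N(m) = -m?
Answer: 0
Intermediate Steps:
I(n) = 0 (I(n) = 9*0 = 0)
O = -15 (O = (-1*0 + 5)*(-3) = (0 + 5)*(-3) = 5*(-3) = -15)
(O/(43 - 57))*I(-2) = -15/(43 - 57)*0 = -15/(-14)*0 = -15*(-1/14)*0 = (15/14)*0 = 0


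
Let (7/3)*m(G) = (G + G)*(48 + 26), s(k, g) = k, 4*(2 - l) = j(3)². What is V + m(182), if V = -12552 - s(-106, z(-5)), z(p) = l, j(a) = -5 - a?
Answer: -902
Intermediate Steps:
l = -14 (l = 2 - (-5 - 1*3)²/4 = 2 - (-5 - 3)²/4 = 2 - ¼*(-8)² = 2 - ¼*64 = 2 - 16 = -14)
z(p) = -14
V = -12446 (V = -12552 - 1*(-106) = -12552 + 106 = -12446)
m(G) = 444*G/7 (m(G) = 3*((G + G)*(48 + 26))/7 = 3*((2*G)*74)/7 = 3*(148*G)/7 = 444*G/7)
V + m(182) = -12446 + (444/7)*182 = -12446 + 11544 = -902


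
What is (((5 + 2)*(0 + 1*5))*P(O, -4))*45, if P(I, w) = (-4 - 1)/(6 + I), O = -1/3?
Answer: -23625/17 ≈ -1389.7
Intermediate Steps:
O = -1/3 (O = -1*1/3 = -1/3 ≈ -0.33333)
P(I, w) = -5/(6 + I)
(((5 + 2)*(0 + 1*5))*P(O, -4))*45 = (((5 + 2)*(0 + 1*5))*(-5/(6 - 1/3)))*45 = ((7*(0 + 5))*(-5/17/3))*45 = ((7*5)*(-5*3/17))*45 = (35*(-15/17))*45 = -525/17*45 = -23625/17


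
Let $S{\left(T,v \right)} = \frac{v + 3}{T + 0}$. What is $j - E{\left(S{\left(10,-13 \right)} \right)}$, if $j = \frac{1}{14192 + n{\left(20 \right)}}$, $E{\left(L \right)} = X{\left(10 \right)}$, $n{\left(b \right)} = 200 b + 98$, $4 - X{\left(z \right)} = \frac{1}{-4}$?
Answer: $- \frac{155463}{36580} \approx -4.2499$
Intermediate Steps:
$X{\left(z \right)} = \frac{17}{4}$ ($X{\left(z \right)} = 4 - \frac{1}{-4} = 4 - - \frac{1}{4} = 4 + \frac{1}{4} = \frac{17}{4}$)
$n{\left(b \right)} = 98 + 200 b$
$S{\left(T,v \right)} = \frac{3 + v}{T}$
$E{\left(L \right)} = \frac{17}{4}$
$j = \frac{1}{18290}$ ($j = \frac{1}{14192 + \left(98 + 200 \cdot 20\right)} = \frac{1}{14192 + \left(98 + 4000\right)} = \frac{1}{14192 + 4098} = \frac{1}{18290} \approx 5.4675 \cdot 10^{-5}$)
$j - E{\left(S{\left(10,-13 \right)} \right)} = \frac{1}{18290} - \frac{17}{4} = - \frac{155463}{36580}$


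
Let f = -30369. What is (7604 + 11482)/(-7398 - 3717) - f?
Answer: 112510783/3705 ≈ 30367.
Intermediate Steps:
(7604 + 11482)/(-7398 - 3717) - f = (7604 + 11482)/(-7398 - 3717) - 1*(-30369) = 19086/(-11115) + 30369 = 19086*(-1/11115) + 30369 = -6362/3705 + 30369 = 112510783/3705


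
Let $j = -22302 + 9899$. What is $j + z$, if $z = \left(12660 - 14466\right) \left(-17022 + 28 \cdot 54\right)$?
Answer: $27998657$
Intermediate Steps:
$j = -12403$
$z = 28011060$ ($z = - 1806 \left(-17022 + 1512\right) = \left(-1806\right) \left(-15510\right) = 28011060$)
$j + z = -12403 + 28011060 = 27998657$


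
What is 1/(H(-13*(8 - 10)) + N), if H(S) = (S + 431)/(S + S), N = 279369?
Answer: 52/14527645 ≈ 3.5794e-6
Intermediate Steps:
H(S) = (431 + S)/(2*S) (H(S) = (431 + S)/((2*S)) = (431 + S)*(1/(2*S)) = (431 + S)/(2*S))
1/(H(-13*(8 - 10)) + N) = 1/((431 - 13*(8 - 10))/(2*((-13*(8 - 10)))) + 279369) = 1/((431 - 13*(-2))/(2*((-13*(-2)))) + 279369) = 1/((½)*(431 + 26)/26 + 279369) = 1/((½)*(1/26)*457 + 279369) = 1/(457/52 + 279369) = 1/(14527645/52) = 52/14527645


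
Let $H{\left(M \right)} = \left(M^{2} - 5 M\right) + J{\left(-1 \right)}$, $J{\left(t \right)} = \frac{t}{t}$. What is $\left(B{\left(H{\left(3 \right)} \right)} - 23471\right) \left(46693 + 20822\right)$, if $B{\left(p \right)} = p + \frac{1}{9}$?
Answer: $- \frac{4754923915}{3} \approx -1.585 \cdot 10^{9}$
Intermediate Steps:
$J{\left(t \right)} = 1$
$H{\left(M \right)} = 1 + M^{2} - 5 M$ ($H{\left(M \right)} = \left(M^{2} - 5 M\right) + 1 = 1 + M^{2} - 5 M$)
$B{\left(p \right)} = \frac{1}{9} + p$ ($B{\left(p \right)} = p + \frac{1}{9} = \frac{1}{9} + p$)
$\left(B{\left(H{\left(3 \right)} \right)} - 23471\right) \left(46693 + 20822\right) = \left(\left(\frac{1}{9} + \left(1 + 3^{2} - 15\right)\right) - 23471\right) \left(46693 + 20822\right) = \left(\left(\frac{1}{9} + \left(1 + 9 - 15\right)\right) - 23471\right) 67515 = \left(\left(\frac{1}{9} - 5\right) - 23471\right) 67515 = \left(- \frac{44}{9} - 23471\right) 67515 = \left(- \frac{211283}{9}\right) 67515 = - \frac{4754923915}{3}$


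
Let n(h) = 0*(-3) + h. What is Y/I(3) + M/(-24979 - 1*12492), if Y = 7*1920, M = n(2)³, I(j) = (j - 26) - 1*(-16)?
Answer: -71944328/37471 ≈ -1920.0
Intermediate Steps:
n(h) = h (n(h) = 0 + h = h)
I(j) = -10 + j (I(j) = (-26 + j) + 16 = -10 + j)
M = 8 (M = 2³ = 8)
Y = 13440
Y/I(3) + M/(-24979 - 1*12492) = 13440/(-10 + 3) + 8/(-24979 - 1*12492) = 13440/(-7) + 8/(-24979 - 12492) = 13440*(-⅐) + 8/(-37471) = -1920 + 8*(-1/37471) = -1920 - 8/37471 = -71944328/37471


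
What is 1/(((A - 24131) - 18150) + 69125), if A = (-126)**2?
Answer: 1/42720 ≈ 2.3408e-5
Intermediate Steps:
A = 15876
1/(((A - 24131) - 18150) + 69125) = 1/(((15876 - 24131) - 18150) + 69125) = 1/((-8255 - 18150) + 69125) = 1/(-26405 + 69125) = 1/42720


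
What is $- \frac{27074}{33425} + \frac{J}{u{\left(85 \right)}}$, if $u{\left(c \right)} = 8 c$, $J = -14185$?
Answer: $- \frac{98508789}{4545800} \approx -21.67$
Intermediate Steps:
$- \frac{27074}{33425} + \frac{J}{u{\left(85 \right)}} = - \frac{27074}{33425} - \frac{14185}{8 \cdot 85} = \left(-27074\right) \frac{1}{33425} - \frac{14185}{680} = - \frac{27074}{33425} - \frac{2837}{136} = - \frac{98508789}{4545800}$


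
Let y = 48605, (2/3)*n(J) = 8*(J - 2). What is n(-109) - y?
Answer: -49937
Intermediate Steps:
n(J) = -24 + 12*J (n(J) = 3*(8*(J - 2))/2 = 3*(8*(-2 + J))/2 = 3*(-16 + 8*J)/2 = -24 + 12*J)
n(-109) - y = (-24 + 12*(-109)) - 1*48605 = (-24 - 1308) - 48605 = -1332 - 48605 = -49937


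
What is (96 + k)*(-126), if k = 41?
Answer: -17262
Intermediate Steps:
(96 + k)*(-126) = (96 + 41)*(-126) = 137*(-126) = -17262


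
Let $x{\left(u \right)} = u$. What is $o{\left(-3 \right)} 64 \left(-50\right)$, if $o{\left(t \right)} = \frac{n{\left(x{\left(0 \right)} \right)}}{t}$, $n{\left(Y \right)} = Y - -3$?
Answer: $3200$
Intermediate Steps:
$n{\left(Y \right)} = 3 + Y$ ($n{\left(Y \right)} = Y + 3 = 3 + Y$)
$o{\left(t \right)} = \frac{3}{t}$ ($o{\left(t \right)} = \frac{3 + 0}{t} = \frac{3}{t}$)
$o{\left(-3 \right)} 64 \left(-50\right) = \frac{3}{-3} \cdot 64 \left(-50\right) = 3 \left(- \frac{1}{3}\right) 64 \left(-50\right) = \left(-1\right) 64 \left(-50\right) = \left(-64\right) \left(-50\right) = 3200$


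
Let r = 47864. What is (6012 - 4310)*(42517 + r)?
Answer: 153828462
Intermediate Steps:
(6012 - 4310)*(42517 + r) = (6012 - 4310)*(42517 + 47864) = 1702*90381 = 153828462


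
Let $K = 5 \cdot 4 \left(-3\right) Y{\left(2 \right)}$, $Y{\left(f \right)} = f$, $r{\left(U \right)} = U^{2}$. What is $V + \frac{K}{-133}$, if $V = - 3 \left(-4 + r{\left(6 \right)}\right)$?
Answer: $- \frac{12648}{133} \approx -95.098$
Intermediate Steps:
$V = -96$ ($V = - 3 \left(-4 + 6^{2}\right) = - 3 \left(-4 + 36\right) = \left(-3\right) 32 = -96$)
$K = -120$ ($K = 5 \cdot 4 \left(-3\right) 2 = 20 \left(-3\right) 2 = \left(-60\right) 2 = -120$)
$V + \frac{K}{-133} = -96 - \frac{120}{-133} = -96 - - \frac{120}{133} = -96 + \frac{120}{133} = - \frac{12648}{133}$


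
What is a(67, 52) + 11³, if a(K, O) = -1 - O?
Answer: 1278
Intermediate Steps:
a(67, 52) + 11³ = (-1 - 1*52) + 11³ = (-1 - 52) + 1331 = -53 + 1331 = 1278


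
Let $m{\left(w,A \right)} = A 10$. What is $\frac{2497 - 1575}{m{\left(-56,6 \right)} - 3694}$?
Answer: $- \frac{461}{1817} \approx -0.25372$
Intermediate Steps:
$m{\left(w,A \right)} = 10 A$
$\frac{2497 - 1575}{m{\left(-56,6 \right)} - 3694} = \frac{2497 - 1575}{10 \cdot 6 - 3694} = \frac{922}{60 - 3694} = \frac{922}{-3634} = 922 \left(- \frac{1}{3634}\right) = - \frac{461}{1817}$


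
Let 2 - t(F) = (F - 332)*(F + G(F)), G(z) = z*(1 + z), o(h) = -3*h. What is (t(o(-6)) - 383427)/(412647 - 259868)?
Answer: -15905/8987 ≈ -1.7698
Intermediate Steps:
t(F) = 2 - (-332 + F)*(F + F*(1 + F)) (t(F) = 2 - (F - 332)*(F + F*(1 + F)) = 2 - (-332 + F)*(F + F*(1 + F)))
(t(o(-6)) - 383427)/(412647 - 259868) = ((2 - (-3*(-6))**3 + 330*(-3*(-6))**2 + 664*(-3*(-6))) - 383427)/(412647 - 259868) = ((2 - 1*18**3 + 330*18**2 + 664*18) - 383427)/152779 = ((2 - 1*5832 + 330*324 + 11952) - 383427)*(1/152779) = ((2 - 5832 + 106920 + 11952) - 383427)*(1/152779) = (113042 - 383427)*(1/152779) = -270385*1/152779 = -15905/8987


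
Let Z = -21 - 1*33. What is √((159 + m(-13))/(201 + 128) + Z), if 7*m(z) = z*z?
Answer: 2*I*√1446190/329 ≈ 7.3105*I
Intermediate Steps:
m(z) = z²/7 (m(z) = (z*z)/7 = z²/7)
Z = -54 (Z = -21 - 33 = -54)
√((159 + m(-13))/(201 + 128) + Z) = √((159 + (⅐)*(-13)²)/(201 + 128) - 54) = √((159 + (⅐)*169)/329 - 54) = √((159 + 169/7)*(1/329) - 54) = √((1282/7)*(1/329) - 54) = √(1282/2303 - 54) = √(-123080/2303) = 2*I*√1446190/329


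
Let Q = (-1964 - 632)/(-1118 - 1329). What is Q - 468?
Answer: -1142600/2447 ≈ -466.94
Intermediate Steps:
Q = 2596/2447 (Q = -2596/(-2447) = -2596*(-1/2447) = 2596/2447 ≈ 1.0609)
Q - 468 = 2596/2447 - 468 = -1142600/2447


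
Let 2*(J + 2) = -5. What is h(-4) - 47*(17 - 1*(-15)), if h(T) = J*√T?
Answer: -1504 - 9*I ≈ -1504.0 - 9.0*I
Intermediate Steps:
J = -9/2 (J = -2 + (½)*(-5) = -2 - 5/2 = -9/2 ≈ -4.5000)
h(T) = -9*√T/2
h(-4) - 47*(17 - 1*(-15)) = -9*I - 47*(17 - 1*(-15)) = -9*I - 47*(17 + 15) = -9*I - 47*32 = -9*I - 1504 = -1504 - 9*I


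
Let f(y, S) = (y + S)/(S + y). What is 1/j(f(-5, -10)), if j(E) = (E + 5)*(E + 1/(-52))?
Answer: 26/153 ≈ 0.16993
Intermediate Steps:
f(y, S) = 1 (f(y, S) = (S + y)/(S + y) = 1)
j(E) = (5 + E)*(-1/52 + E) (j(E) = (5 + E)*(E - 1/52) = (5 + E)*(-1/52 + E))
1/j(f(-5, -10)) = 1/(-5/52 + 1² + (259/52)*1) = 1/(-5/52 + 1 + 259/52) = 1/(153/26) = 26/153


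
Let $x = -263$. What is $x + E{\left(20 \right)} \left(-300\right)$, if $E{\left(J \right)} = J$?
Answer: $-6263$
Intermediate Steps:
$x + E{\left(20 \right)} \left(-300\right) = -263 + 20 \left(-300\right) = -263 - 6000 = -6263$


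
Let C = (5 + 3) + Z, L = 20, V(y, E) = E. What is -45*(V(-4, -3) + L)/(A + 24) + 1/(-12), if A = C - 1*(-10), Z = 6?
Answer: -769/48 ≈ -16.021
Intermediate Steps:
C = 14 (C = (5 + 3) + 6 = 8 + 6 = 14)
A = 24 (A = 14 - 1*(-10) = 14 + 10 = 24)
-45*(V(-4, -3) + L)/(A + 24) + 1/(-12) = -45*(-3 + 20)/(24 + 24) + 1/(-12) = -765/48 - 1/12 = -45*17/48 - 1/12 = -255/16 - 1/12 = -769/48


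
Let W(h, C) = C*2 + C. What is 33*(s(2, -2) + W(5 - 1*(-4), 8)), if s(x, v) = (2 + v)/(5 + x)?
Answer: 792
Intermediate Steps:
s(x, v) = (2 + v)/(5 + x)
W(h, C) = 3*C (W(h, C) = 2*C + C = 3*C)
33*(s(2, -2) + W(5 - 1*(-4), 8)) = 33*((2 - 2)/(5 + 2) + 3*8) = 33*(0/7 + 24) = 33*((1/7)*0 + 24) = 33*(0 + 24) = 33*24 = 792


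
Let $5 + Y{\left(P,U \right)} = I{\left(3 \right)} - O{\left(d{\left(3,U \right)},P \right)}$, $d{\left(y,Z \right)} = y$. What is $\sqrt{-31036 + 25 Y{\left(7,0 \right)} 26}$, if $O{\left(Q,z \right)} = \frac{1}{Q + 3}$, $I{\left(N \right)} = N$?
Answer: $\frac{i \sqrt{291999}}{3} \approx 180.12 i$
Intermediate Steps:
$O{\left(Q,z \right)} = \frac{1}{3 + Q}$
$Y{\left(P,U \right)} = - \frac{13}{6}$ ($Y{\left(P,U \right)} = -5 + \left(3 - \frac{1}{3 + 3}\right) = -5 + \left(3 - \frac{1}{6}\right) = -5 + \frac{17}{6} = - \frac{13}{6}$)
$\sqrt{-31036 + 25 Y{\left(7,0 \right)} 26} = \sqrt{-31036 + 25 \left(- \frac{13}{6}\right) 26} = \sqrt{-31036 - \frac{4225}{3}} = \sqrt{- \frac{97333}{3}} = \frac{i \sqrt{291999}}{3}$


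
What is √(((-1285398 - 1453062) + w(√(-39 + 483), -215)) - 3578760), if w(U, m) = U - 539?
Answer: √(-6317759 + 2*√111) ≈ 2513.5*I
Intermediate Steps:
w(U, m) = -539 + U
√(((-1285398 - 1453062) + w(√(-39 + 483), -215)) - 3578760) = √(((-1285398 - 1453062) + (-539 + √(-39 + 483))) - 3578760) = √((-2738460 + (-539 + √444)) - 3578760) = √((-2738460 + (-539 + 2*√111)) - 3578760) = √((-2738999 + 2*√111) - 3578760) = √(-6317759 + 2*√111)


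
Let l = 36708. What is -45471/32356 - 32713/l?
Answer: -170475706/74232753 ≈ -2.2965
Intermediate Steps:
-45471/32356 - 32713/l = -45471/32356 - 32713/36708 = -170475706/74232753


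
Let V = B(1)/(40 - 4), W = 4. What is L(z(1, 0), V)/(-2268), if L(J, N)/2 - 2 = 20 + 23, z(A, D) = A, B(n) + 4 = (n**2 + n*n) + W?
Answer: -5/126 ≈ -0.039683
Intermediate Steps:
B(n) = 2*n**2 (B(n) = -4 + ((n**2 + n*n) + 4) = -4 + ((n**2 + n**2) + 4) = -4 + (2*n**2 + 4) = -4 + (4 + 2*n**2) = 2*n**2)
V = 1/18 (V = (2*1**2)/(40 - 4) = (2*1)/36 = 2*(1/36) = 1/18 ≈ 0.055556)
L(J, N) = 90 (L(J, N) = 4 + 2*(20 + 23) = 4 + 2*43 = 4 + 86 = 90)
L(z(1, 0), V)/(-2268) = 90/(-2268) = 90*(-1/2268) = -5/126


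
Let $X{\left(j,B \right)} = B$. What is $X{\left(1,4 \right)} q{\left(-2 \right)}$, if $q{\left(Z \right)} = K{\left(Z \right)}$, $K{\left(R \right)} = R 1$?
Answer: $-8$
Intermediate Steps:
$K{\left(R \right)} = R$
$q{\left(Z \right)} = Z$
$X{\left(1,4 \right)} q{\left(-2 \right)} = 4 \left(-2\right) = -8$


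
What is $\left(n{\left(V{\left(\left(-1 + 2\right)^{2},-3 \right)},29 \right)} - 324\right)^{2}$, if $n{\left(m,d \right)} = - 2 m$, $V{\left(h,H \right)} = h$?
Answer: $106276$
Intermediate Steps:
$\left(n{\left(V{\left(\left(-1 + 2\right)^{2},-3 \right)},29 \right)} - 324\right)^{2} = \left(- 2 \left(-1 + 2\right)^{2} - 324\right)^{2} = \left(- 2 \cdot 1^{2} - 324\right)^{2} = \left(\left(-2\right) 1 - 324\right)^{2} = \left(-2 - 324\right)^{2} = \left(-326\right)^{2} = 106276$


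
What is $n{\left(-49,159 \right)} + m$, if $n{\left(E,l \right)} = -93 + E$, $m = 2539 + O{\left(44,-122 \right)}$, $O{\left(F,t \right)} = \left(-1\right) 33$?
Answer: $2364$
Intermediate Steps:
$O{\left(F,t \right)} = -33$
$m = 2506$ ($m = 2539 - 33 = 2506$)
$n{\left(-49,159 \right)} + m = \left(-93 - 49\right) + 2506 = -142 + 2506 = 2364$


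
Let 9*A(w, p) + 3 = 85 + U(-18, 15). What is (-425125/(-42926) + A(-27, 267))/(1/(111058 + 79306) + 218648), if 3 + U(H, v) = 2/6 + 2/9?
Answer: 6203024360662/72361202505334119 ≈ 8.5723e-5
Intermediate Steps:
U(H, v) = -22/9 (U(H, v) = -3 + (2/6 + 2/9) = -3 + (2*(⅙) + 2*(⅑)) = -3 + (⅓ + 2/9) = -3 + 5/9 = -22/9)
A(w, p) = 716/81 (A(w, p) = -⅓ + (85 - 22/9)/9 = -⅓ + (⅑)*(743/9) = -⅓ + 743/81 = 716/81)
(-425125/(-42926) + A(-27, 267))/(1/(111058 + 79306) + 218648) = (-425125/(-42926) + 716/81)/(1/(111058 + 79306) + 218648) = (-425125*(-1/42926) + 716/81)/(1/190364 + 218648) = (425125/42926 + 716/81)/(1/190364 + 218648) = 65170141/(3477006*(41622707873/190364)) = (65170141/3477006)*(190364/41622707873) = 6203024360662/72361202505334119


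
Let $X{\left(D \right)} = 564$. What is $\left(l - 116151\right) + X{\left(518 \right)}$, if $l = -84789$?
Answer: $-200376$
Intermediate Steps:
$\left(l - 116151\right) + X{\left(518 \right)} = \left(-84789 - 116151\right) + 564 = -200940 + 564 = -200376$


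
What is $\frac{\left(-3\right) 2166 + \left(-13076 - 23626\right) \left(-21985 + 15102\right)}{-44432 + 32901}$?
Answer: $- \frac{252613368}{11531} \approx -21907.0$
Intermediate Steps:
$\frac{\left(-3\right) 2166 + \left(-13076 - 23626\right) \left(-21985 + 15102\right)}{-44432 + 32901} = \frac{-6498 - -252619866}{-11531} = \left(-6498 + 252619866\right) \left(- \frac{1}{11531}\right) = 252613368 \left(- \frac{1}{11531}\right) = - \frac{252613368}{11531}$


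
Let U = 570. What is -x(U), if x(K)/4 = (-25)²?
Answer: -2500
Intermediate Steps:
x(K) = 2500 (x(K) = 4*(-25)² = 4*625 = 2500)
-x(U) = -1*2500 = -2500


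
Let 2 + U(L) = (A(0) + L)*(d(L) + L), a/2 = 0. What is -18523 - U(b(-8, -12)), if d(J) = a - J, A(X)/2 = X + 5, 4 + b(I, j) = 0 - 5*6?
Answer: -18521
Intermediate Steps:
b(I, j) = -34 (b(I, j) = -4 + (0 - 5*6) = -4 + (0 - 30) = -4 - 30 = -34)
A(X) = 10 + 2*X (A(X) = 2*(X + 5) = 2*(5 + X) = 10 + 2*X)
a = 0 (a = 2*0 = 0)
d(J) = -J (d(J) = 0 - J = -J)
U(L) = -2 (U(L) = -2 + ((10 + 2*0) + L)*(-L + L) = -2 + ((10 + 0) + L)*0 = -2 + (10 + L)*0 = -2 + 0 = -2)
-18523 - U(b(-8, -12)) = -18523 - 1*(-2) = -18523 + 2 = -18521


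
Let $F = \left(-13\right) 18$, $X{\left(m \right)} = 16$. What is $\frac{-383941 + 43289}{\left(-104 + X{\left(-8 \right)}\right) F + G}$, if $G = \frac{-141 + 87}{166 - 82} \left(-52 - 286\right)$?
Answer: $- \frac{183428}{11205} \approx -16.37$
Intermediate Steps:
$F = -234$
$G = \frac{1521}{7}$ ($G = - \frac{54}{84} \left(-338\right) = \left(-54\right) \frac{1}{84} \left(-338\right) = \left(- \frac{9}{14}\right) \left(-338\right) = \frac{1521}{7} \approx 217.29$)
$\frac{-383941 + 43289}{\left(-104 + X{\left(-8 \right)}\right) F + G} = \frac{-383941 + 43289}{\left(-104 + 16\right) \left(-234\right) + \frac{1521}{7}} = - \frac{340652}{\left(-88\right) \left(-234\right) + \frac{1521}{7}} = - \frac{340652}{20592 + \frac{1521}{7}} = - \frac{340652}{\frac{145665}{7}} = \left(-340652\right) \frac{7}{145665} = - \frac{183428}{11205}$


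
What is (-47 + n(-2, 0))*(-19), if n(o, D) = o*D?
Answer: 893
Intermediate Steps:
n(o, D) = D*o
(-47 + n(-2, 0))*(-19) = (-47 + 0*(-2))*(-19) = (-47 + 0)*(-19) = -47*(-19) = 893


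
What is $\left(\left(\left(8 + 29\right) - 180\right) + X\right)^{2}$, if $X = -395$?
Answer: $289444$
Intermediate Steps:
$\left(\left(\left(8 + 29\right) - 180\right) + X\right)^{2} = \left(\left(\left(8 + 29\right) - 180\right) - 395\right)^{2} = \left(\left(37 - 180\right) - 395\right)^{2} = \left(-143 - 395\right)^{2} = \left(-538\right)^{2} = 289444$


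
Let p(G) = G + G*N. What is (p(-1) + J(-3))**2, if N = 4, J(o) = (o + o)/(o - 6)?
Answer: 169/9 ≈ 18.778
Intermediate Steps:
J(o) = 2*o/(-6 + o) (J(o) = (2*o)/(-6 + o) = 2*o/(-6 + o))
p(G) = 5*G (p(G) = G + G*4 = G + 4*G = 5*G)
(p(-1) + J(-3))**2 = (5*(-1) + 2*(-3)/(-6 - 3))**2 = (-5 + 2*(-3)/(-9))**2 = (-5 + 2*(-3)*(-1/9))**2 = (-5 + 2/3)**2 = (-13/3)**2 = 169/9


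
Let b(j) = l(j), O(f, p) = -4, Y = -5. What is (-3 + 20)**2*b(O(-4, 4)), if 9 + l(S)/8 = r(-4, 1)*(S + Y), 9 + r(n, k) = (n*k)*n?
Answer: -166464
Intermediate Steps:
r(n, k) = -9 + k*n**2 (r(n, k) = -9 + (n*k)*n = -9 + (k*n)*n = -9 + k*n**2)
l(S) = -352 + 56*S (l(S) = -72 + 8*((-9 + 1*(-4)**2)*(S - 5)) = -72 + 8*((-9 + 1*16)*(-5 + S)) = -72 + 8*((-9 + 16)*(-5 + S)) = -72 + 8*(7*(-5 + S)) = -72 + 8*(-35 + 7*S) = -72 + (-280 + 56*S) = -352 + 56*S)
b(j) = -352 + 56*j
(-3 + 20)**2*b(O(-4, 4)) = (-3 + 20)**2*(-352 + 56*(-4)) = 17**2*(-352 - 224) = 289*(-576) = -166464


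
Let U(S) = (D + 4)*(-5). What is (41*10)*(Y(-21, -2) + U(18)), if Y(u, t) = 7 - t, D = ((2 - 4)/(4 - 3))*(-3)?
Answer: -16810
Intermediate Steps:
D = 6 (D = -2/1*(-3) = -2*1*(-3) = -2*(-3) = 6)
U(S) = -50 (U(S) = (6 + 4)*(-5) = 10*(-5) = -50)
(41*10)*(Y(-21, -2) + U(18)) = (41*10)*((7 - 1*(-2)) - 50) = 410*((7 + 2) - 50) = 410*(9 - 50) = 410*(-41) = -16810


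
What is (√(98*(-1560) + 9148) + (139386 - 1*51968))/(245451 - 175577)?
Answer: 43709/34937 + I*√35933/34937 ≈ 1.2511 + 0.0054258*I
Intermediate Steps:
(√(98*(-1560) + 9148) + (139386 - 1*51968))/(245451 - 175577) = (√(-152880 + 9148) + (139386 - 51968))/69874 = (√(-143732) + 87418)*(1/69874) = (2*I*√35933 + 87418)*(1/69874) = (87418 + 2*I*√35933)*(1/69874) = 43709/34937 + I*√35933/34937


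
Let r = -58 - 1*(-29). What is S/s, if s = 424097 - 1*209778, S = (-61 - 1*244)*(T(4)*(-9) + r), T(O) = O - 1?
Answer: 2440/30617 ≈ 0.079694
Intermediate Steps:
T(O) = -1 + O
r = -29 (r = -58 + 29 = -29)
S = 17080 (S = (-61 - 1*244)*((-1 + 4)*(-9) - 29) = (-61 - 244)*(3*(-9) - 29) = -305*(-27 - 29) = -305*(-56) = 17080)
s = 214319 (s = 424097 - 209778 = 214319)
S/s = 17080/214319 = 17080*(1/214319) = 2440/30617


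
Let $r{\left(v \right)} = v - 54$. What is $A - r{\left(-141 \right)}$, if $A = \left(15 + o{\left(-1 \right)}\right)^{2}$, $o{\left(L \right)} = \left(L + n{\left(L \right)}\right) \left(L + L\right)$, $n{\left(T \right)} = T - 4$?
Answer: $924$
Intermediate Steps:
$n{\left(T \right)} = -4 + T$
$r{\left(v \right)} = -54 + v$ ($r{\left(v \right)} = v - 54 = -54 + v$)
$o{\left(L \right)} = 2 L \left(-4 + 2 L\right)$ ($o{\left(L \right)} = \left(L + \left(-4 + L\right)\right) \left(L + L\right) = \left(-4 + 2 L\right) 2 L = 2 L \left(-4 + 2 L\right)$)
$A = 729$ ($A = \left(15 + 4 \left(-1\right) \left(-2 - 1\right)\right)^{2} = \left(15 + 4 \left(-1\right) \left(-3\right)\right)^{2} = \left(15 + 12\right)^{2} = 27^{2} = 729$)
$A - r{\left(-141 \right)} = 729 - \left(-54 - 141\right) = 729 - -195 = 729 + 195 = 924$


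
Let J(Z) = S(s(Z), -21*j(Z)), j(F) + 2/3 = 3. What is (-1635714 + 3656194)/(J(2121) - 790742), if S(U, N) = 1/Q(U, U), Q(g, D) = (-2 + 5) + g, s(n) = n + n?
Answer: -8576937600/3356699789 ≈ -2.5552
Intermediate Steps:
s(n) = 2*n
j(F) = 7/3 (j(F) = -⅔ + 3 = 7/3)
Q(g, D) = 3 + g
S(U, N) = 1/(3 + U)
J(Z) = 1/(3 + 2*Z)
(-1635714 + 3656194)/(J(2121) - 790742) = (-1635714 + 3656194)/(1/(3 + 2*2121) - 790742) = 2020480/(1/(3 + 4242) - 790742) = 2020480/(1/4245 - 790742) = 2020480/(-3356699789/4245) = 2020480*(-4245/3356699789) = -8576937600/3356699789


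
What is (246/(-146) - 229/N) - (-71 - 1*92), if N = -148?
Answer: 1759565/10804 ≈ 162.86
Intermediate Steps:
(246/(-146) - 229/N) - (-71 - 1*92) = (246/(-146) - 229/(-148)) - (-71 - 1*92) = (246*(-1/146) - 229*(-1/148)) - (-71 - 92) = (-123/73 + 229/148) - 1*(-163) = -1487/10804 + 163 = 1759565/10804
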